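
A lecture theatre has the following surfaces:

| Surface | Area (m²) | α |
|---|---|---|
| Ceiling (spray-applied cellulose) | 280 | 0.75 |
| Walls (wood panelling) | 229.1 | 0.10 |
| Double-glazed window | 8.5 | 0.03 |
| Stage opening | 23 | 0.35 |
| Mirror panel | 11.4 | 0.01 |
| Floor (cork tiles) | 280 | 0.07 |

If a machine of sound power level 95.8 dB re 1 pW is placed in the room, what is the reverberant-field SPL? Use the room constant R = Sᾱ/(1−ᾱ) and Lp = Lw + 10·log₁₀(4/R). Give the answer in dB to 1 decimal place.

A = 260.929 sabins; S = 832.0 m².
ᾱ = 0.3136, so room constant R = A/(1−ᾱ) = 380.141 m².
Lp = Lw + 10 log₁₀(4/R) = 95.8 -19.78 = 76.0 dB.

76.0 dB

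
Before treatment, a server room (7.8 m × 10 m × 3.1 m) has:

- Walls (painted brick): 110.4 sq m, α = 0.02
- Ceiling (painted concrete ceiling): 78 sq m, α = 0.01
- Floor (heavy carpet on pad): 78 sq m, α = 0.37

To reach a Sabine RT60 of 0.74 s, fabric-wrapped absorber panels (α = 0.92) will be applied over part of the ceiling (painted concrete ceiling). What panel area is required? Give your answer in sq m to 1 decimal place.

A₁ = Σ Sᵢαᵢ = 110.4*0.02 + 78*0.01 + 78*0.37 = 31.848 sabins.
Required A₂ = 0.161·241.8/0.74 = 52.608 sabins.
Absorption to add: 52.608 − 31.848 = 20.760 sabins.
Each sq m of panel replacing the ceiling (painted concrete ceiling) adds (0.92 − 0.01) = 0.91 sabins.
Panel area = 20.760 / 0.91 = 22.8 sq m.

22.8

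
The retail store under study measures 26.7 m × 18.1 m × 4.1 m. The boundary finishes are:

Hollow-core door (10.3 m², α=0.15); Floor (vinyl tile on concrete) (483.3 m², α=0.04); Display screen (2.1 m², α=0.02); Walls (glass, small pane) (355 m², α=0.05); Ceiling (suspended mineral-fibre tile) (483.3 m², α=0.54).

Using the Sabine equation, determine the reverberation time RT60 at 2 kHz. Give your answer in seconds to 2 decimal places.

Equivalent absorption area: A = 10.3·0.15 + 483.3·0.04 + 2.1·0.02 + 355·0.05 + 483.3·0.54 = 299.651 m².
Room volume: 1981.407 m³.
T = 0.161 V/A = 0.161·1981.407/299.651 = 1.06 s.

1.06 seconds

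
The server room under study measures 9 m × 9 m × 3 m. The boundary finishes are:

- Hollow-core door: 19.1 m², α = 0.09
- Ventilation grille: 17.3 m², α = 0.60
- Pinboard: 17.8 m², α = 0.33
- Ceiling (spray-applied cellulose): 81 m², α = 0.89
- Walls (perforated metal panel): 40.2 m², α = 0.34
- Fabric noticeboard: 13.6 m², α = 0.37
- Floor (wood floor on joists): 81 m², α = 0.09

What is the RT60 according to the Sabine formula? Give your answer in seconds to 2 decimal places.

Equivalent absorption area: A = 19.1·0.09 + 17.3·0.60 + 17.8·0.33 + 81·0.89 + 40.2·0.34 + 13.6·0.37 + 81·0.09 = 116.053 m².
Room volume: 243 m³.
T = 0.161 V/A = 0.161·243/116.053 = 0.34 s.

0.34 s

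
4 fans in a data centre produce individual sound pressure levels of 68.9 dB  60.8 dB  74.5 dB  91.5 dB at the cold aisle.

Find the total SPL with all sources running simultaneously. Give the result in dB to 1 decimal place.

Converting to relative power and adding: 10^(68.9/10) + 10^(60.8/10) + 10^(74.5/10) + 10^(91.5/10) = 1.45e+09.
Back to dB: 10·log₁₀ Σ = 91.6 dB.

91.6 dB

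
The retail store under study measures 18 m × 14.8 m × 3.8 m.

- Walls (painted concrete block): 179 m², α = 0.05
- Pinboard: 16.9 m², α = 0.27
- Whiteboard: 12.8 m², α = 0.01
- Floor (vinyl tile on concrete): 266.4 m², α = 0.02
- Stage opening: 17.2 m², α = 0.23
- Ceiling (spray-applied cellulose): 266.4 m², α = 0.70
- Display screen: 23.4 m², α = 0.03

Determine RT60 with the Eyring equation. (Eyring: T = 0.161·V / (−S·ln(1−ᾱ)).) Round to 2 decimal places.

Total surface area S = 179 + 16.9 + 12.8 + 266.4 + 17.2 + 266.4 + 23.4 = 782.1 m².
Σ(Sᵢαᵢ) = 179×0.05 + 16.9×0.27 + 12.8×0.01 + 266.4×0.02 + 17.2×0.23 + 266.4×0.70 + 23.4×0.03 = 210.107.
ᾱ = 210.107 / 782.1 = 0.2686.
−S·ln(1−ᾱ) = −782.1 × ln(1 − 0.2686) = 244.637.
V = 18 × 14.8 × 3.8 = 1012.32 m³.
RT60 = 0.161 × 1012.32 / 244.637 = 0.67 s.

0.67 sec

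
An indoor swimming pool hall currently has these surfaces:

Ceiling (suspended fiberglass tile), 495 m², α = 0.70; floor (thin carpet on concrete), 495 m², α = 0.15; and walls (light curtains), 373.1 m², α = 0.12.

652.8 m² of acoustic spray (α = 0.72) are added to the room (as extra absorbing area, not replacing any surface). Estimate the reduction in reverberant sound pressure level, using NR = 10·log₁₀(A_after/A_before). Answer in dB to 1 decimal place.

Total absorption A_before = 495×0.70 + 495×0.15 + 373.1×0.12
  = 346.500 + 74.250 + 44.772 = 465.522 m² sabins.
Treatment contributes 652.8·0.72 = 470.016 sabins.
A_after = 465.522 + 470.016 = 935.538 sabins.
NR = 10·log₁₀(935.538/465.522) = 3.0 dB.

3.0 dB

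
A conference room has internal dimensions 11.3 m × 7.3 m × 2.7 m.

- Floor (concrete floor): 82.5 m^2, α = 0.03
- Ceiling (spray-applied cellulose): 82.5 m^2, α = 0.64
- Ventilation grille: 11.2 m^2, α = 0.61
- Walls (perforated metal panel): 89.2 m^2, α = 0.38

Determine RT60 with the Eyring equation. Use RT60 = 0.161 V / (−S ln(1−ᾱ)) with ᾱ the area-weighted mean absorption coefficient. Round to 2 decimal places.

0.30 s

Total surface area S = 82.5 + 82.5 + 11.2 + 89.2 = 265.4 m^2.
Σ(Sᵢαᵢ) = 82.5·0.03 + 82.5·0.64 + 11.2·0.61 + 89.2·0.38 = 96.003.
Mean coefficient ᾱ = A/S = 0.3617.
Eyring denominator: −S ln(1−ᾱ) = 119.151.
V = 11.3 × 7.3 × 2.7 = 222.723 m³.
RT60 = 0.161 × 222.723 / 119.151 = 0.30 s.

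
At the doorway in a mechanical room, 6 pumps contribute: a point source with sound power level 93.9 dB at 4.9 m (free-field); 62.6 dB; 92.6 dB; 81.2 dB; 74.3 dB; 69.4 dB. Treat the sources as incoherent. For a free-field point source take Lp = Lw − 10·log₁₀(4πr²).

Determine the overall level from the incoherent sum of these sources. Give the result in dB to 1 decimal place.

Source at 4.9 m: Lp = 93.9 − 10·log₁₀(4π·4.9²) = 93.9 − 10·log₁₀(301.719) = 69.1 dB.
Sum in the linear (power) domain: Σ 10^(Lᵢ/10) = 10^(69.1/10) + 10^(62.6/10) + 10^(92.6/10) + 10^(81.2/10) + 10^(74.3/10) + 10^(69.4/10) = 1.997e+09.
Back to dB: 10·log₁₀ Σ = 93.0 dB.

93.0 dB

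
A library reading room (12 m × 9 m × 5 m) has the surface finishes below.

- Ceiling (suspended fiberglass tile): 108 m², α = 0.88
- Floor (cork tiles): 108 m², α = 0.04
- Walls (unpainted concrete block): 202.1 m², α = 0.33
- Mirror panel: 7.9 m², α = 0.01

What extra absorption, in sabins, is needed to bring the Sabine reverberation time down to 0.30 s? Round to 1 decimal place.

Summing Sᵢαᵢ: 95.040 + 4.320 + 66.693 + 0.079 → A₁ = 166.132 sabins.
For T = 0.30 s, need A₂ = 0.161·V/T = 0.161·540/0.30 = 289.800 sabins.
Shortfall: 289.800 − 166.132 = 123.7 sabins.

123.7 sabins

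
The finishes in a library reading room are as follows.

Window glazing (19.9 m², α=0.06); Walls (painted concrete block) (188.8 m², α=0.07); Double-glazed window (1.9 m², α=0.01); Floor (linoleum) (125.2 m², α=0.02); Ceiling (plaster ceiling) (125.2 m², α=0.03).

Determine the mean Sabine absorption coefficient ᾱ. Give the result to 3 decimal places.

0.045

S = Σ Sᵢ = 19.9 + 188.8 + 1.9 + 125.2 + 125.2 = 461.0 m².
Weighted sum Σ Sα = 20.689.
ᾱ = A/S = 0.045.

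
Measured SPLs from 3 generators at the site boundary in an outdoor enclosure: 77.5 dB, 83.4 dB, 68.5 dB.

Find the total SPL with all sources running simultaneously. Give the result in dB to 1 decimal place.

Converting to relative power and adding: 10^(77.5/10) + 10^(83.4/10) + 10^(68.5/10) = 2.821e+08.
Combined level = 10 log₁₀(2.821e+08) = 84.5 dB.

84.5 dB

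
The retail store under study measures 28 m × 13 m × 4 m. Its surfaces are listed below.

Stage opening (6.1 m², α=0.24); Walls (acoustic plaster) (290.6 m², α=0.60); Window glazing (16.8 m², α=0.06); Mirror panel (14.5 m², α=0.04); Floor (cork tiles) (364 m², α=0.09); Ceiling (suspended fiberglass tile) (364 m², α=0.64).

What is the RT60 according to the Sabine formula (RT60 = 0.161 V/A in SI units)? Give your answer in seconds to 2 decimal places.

Total absorption A = 6.1×0.24 + 290.6×0.60 + 16.8×0.06 + 14.5×0.04 + 364×0.09 + 364×0.64
  = 1.464 + 174.360 + 1.008 + 0.580 + 32.760 + 232.960 = 443.132 m² sabins.
Room volume: 1456 m³.
RT60 = 0.161 · V / A = 0.161 × 1456 / 443.132 = 0.53 s.

0.53 sec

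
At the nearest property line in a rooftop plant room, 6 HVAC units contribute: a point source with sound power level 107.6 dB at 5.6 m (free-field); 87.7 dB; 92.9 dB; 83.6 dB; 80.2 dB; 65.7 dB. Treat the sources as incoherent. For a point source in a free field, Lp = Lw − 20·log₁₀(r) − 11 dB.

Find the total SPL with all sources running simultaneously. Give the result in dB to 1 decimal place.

94.8 dB

Source at 5.6 m: Lp = 107.6 − 20·log₁₀(5.6) − 11 = 81.6 dB.
Sum in the linear (power) domain: Σ 10^(Lᵢ/10) = 10^(81.6/10) + 10^(87.7/10) + 10^(92.9/10) + 10^(83.6/10) + 10^(80.2/10) + 10^(65.7/10) = 3.021e+09.
L_total = 10·log₁₀(3.021e+09) = 94.8 dB.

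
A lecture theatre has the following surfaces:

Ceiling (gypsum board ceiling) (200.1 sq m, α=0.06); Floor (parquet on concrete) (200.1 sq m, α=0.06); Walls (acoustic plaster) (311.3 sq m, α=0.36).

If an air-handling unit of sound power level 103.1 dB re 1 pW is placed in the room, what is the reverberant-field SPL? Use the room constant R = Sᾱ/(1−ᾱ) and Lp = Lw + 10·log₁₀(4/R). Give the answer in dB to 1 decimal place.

A = 136.080 sabins; S = 711.5 sq m.
ᾱ = 0.1913, so room constant R = A/(1−ᾱ) = 168.270 sq m.
Lp = Lw + 10 log₁₀(4/R) = 103.1 -16.24 = 86.9 dB.

86.9 dB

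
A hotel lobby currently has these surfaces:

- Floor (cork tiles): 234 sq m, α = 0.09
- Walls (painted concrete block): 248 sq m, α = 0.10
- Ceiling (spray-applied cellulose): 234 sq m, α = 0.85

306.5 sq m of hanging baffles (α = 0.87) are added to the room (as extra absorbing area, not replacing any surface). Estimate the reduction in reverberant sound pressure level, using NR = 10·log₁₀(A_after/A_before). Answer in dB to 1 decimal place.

3.2 dB

Total absorption A_before = 234·0.09 + 248·0.10 + 234·0.85
  = 21.060 + 24.800 + 198.900 = 244.760 sq m sabins.
Treatment contributes 306.5·0.87 = 266.655 sabins.
New total A_after = 511.415 sabins.
Reduction = 10 log₁₀(A_after/A_before) = 10 log₁₀(2.0895) = 3.2 dB.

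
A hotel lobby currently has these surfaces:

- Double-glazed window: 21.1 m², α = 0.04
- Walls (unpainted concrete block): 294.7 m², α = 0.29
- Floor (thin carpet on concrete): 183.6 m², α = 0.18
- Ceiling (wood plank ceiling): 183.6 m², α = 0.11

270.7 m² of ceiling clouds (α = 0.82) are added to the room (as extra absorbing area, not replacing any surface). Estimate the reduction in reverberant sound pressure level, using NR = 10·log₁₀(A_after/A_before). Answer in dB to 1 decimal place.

4.1 dB

A_before = Σ Sᵢαᵢ = 21.1*0.04 + 294.7*0.29 + 183.6*0.18 + 183.6*0.11 = 139.551 sabins.
Treatment contributes 270.7·0.82 = 221.974 sabins.
A_after = 139.551 + 221.974 = 361.525 sabins.
NR = 10·log₁₀(361.525/139.551) = 4.1 dB.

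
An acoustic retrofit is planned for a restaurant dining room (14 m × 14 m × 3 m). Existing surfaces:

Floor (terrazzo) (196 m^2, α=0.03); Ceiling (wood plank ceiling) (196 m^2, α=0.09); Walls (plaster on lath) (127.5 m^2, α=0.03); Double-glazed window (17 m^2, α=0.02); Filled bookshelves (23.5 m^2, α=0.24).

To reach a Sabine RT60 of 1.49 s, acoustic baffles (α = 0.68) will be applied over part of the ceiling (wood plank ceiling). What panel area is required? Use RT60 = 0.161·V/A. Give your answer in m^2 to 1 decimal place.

51.2

Total absorption A₁ = 196×0.03 + 196×0.09 + 127.5×0.03 + 17×0.02 + 23.5×0.24
  = 5.880 + 17.640 + 3.825 + 0.340 + 5.640 = 33.325 m^2 sabins.
Required A₂ = 0.161·588/1.49 = 63.536 sabins.
Absorption to add: 63.536 − 33.325 = 30.211 sabins.
Each m^2 of panel replacing the ceiling (wood plank ceiling) adds (0.68 − 0.09) = 0.59 sabins.
Area = ΔA/Δα = 30.211/0.59 = 51.2 m^2.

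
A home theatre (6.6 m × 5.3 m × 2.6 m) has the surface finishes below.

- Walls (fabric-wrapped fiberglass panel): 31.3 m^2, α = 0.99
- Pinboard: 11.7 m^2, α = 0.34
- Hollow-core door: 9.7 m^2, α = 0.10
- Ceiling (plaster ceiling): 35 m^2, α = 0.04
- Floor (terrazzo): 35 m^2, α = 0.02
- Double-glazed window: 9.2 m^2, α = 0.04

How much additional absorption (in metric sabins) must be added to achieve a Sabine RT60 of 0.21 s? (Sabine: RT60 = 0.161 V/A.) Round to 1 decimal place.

31.3 sabins

A₁ = Σ Sᵢαᵢ = 31.3*0.99 + 11.7*0.34 + 9.7*0.10 + 35*0.04 + 35*0.02 + 9.2*0.04 = 38.403 sabins.
V = 90.948 m³. Required absorption A₂ = 0.161 × 90.948 / 0.21 = 69.727 sabins.
Shortfall: 69.727 − 38.403 = 31.3 sabins.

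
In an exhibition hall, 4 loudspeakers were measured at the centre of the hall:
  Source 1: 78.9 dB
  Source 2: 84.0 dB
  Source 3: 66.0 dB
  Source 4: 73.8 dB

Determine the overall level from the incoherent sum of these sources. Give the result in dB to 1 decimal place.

85.5 dB

Sum in the linear (power) domain: Σ 10^(Lᵢ/10) = 10^(78.9/10) + 10^(84.0/10) + 10^(66.0/10) + 10^(73.8/10) = 3.568e+08.
Combined level = 10 log₁₀(3.568e+08) = 85.5 dB.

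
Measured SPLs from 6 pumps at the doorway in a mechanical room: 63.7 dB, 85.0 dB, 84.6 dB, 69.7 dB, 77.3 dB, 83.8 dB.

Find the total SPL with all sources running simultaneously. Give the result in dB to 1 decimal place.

Converting to relative power and adding: 10^(63.7/10) + 10^(85.0/10) + 10^(84.6/10) + 10^(69.7/10) + 10^(77.3/10) + 10^(83.8/10) = 9.099e+08.
Combined level = 10 log₁₀(9.099e+08) = 89.6 dB.

89.6 dB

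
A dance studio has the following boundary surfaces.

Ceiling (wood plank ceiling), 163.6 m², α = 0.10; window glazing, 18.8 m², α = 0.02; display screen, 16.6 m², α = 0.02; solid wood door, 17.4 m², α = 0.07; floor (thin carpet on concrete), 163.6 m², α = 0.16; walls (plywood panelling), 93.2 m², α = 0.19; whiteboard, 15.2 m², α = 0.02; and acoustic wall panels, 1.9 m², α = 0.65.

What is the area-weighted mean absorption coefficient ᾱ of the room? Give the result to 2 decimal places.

0.13

Total surface area S = 490.3 m².
A = 163.6*0.10 + 18.8*0.02 + 16.6*0.02 + 17.4*0.07 + 163.6*0.16 + 93.2*0.19 + 15.2*0.02 + 1.9*0.65 = 63.709 sabins.
ᾱ = 63.709 / 490.3 = 0.13.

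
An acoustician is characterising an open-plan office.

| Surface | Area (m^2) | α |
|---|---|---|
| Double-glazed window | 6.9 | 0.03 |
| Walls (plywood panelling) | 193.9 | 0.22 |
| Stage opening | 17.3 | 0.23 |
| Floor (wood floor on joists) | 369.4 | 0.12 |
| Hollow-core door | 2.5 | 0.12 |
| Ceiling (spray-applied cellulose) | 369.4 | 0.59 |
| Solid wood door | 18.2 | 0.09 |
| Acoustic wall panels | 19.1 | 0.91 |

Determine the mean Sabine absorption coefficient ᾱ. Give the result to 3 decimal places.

S = Σ Sᵢ = 6.9 + 193.9 + 17.3 + 369.4 + 2.5 + 369.4 + 18.2 + 19.1 = 996.7 m^2.
Σ(Sᵢαᵢ) = 6.9×0.03 + 193.9×0.22 + 17.3×0.23 + 369.4×0.12 + 2.5×0.12 + 369.4×0.59 + 18.2×0.09 + 19.1×0.91 = 328.437.
ᾱ = A/S = 0.330.

0.330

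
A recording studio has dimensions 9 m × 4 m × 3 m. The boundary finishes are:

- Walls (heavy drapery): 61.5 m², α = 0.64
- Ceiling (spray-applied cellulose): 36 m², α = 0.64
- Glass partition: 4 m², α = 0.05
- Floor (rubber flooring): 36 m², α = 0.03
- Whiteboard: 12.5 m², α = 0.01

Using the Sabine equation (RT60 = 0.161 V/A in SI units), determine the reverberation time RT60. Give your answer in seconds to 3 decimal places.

0.273 s

A = Σ Sᵢαᵢ = 61.5×0.64 + 36×0.64 + 4×0.05 + 36×0.03 + 12.5×0.01 = 63.805 sabins.
Room volume: 108 m³.
RT60 = 0.161 · V / A = 0.161 × 108 / 63.805 = 0.273 s.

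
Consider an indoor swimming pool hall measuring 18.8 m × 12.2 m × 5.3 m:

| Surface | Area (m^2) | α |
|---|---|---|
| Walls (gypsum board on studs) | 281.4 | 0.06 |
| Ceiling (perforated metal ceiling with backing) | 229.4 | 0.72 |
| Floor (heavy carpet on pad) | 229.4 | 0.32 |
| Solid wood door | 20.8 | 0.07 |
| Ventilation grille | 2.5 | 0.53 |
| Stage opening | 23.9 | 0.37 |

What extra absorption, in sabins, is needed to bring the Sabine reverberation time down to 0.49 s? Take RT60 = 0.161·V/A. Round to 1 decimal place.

132.3 sabins

A₁ = Σ Sᵢαᵢ = 281.4×0.06 + 229.4×0.72 + 229.4×0.32 + 20.8×0.07 + 2.5×0.53 + 23.9×0.37 = 267.084 sabins.
Target A₂ = 0.161·1215.608/0.49 = 399.414 sabins (V = 1215.608 m³).
ΔA = A₂ − A₁ = 399.414 − 267.084 = 132.3 sabins.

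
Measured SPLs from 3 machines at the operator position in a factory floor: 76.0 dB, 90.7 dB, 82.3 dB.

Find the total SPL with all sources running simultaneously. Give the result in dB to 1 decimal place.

91.4 dB

Converting to relative power and adding: 10^(76.0/10) + 10^(90.7/10) + 10^(82.3/10) = 1.385e+09.
L_total = 10·log₁₀(1.385e+09) = 91.4 dB.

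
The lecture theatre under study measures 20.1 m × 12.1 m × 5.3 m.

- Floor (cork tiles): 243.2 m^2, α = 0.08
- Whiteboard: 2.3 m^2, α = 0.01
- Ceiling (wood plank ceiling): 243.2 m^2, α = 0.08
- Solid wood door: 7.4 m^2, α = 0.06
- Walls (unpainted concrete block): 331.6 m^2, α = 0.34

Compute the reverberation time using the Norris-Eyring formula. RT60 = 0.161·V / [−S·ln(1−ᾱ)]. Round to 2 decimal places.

1.23 seconds

S = Σ Sᵢ = 827.7 m^2.
Absorption A = 243.2·0.08 + 2.3·0.01 + 243.2·0.08 + 7.4·0.06 + 331.6·0.34 = 152.123 sabins.
Mean coefficient ᾱ = A/S = 0.1838.
Eyring denominator: −S ln(1−ᾱ) = 168.102.
V = 20.1 × 12.1 × 5.3 = 1289.013 m³.
T = 0.161·V/[−S·ln(1−ᾱ)] = 0.161·1289.013/168.102 = 1.23 s.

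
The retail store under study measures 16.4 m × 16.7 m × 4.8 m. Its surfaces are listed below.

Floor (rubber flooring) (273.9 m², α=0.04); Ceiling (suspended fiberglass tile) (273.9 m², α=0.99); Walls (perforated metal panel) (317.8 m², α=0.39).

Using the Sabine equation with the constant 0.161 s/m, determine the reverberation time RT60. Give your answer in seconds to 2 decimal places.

0.52 s

Summing Sᵢαᵢ: 10.956 + 271.161 + 123.942 → A = 406.059 sabins.
Volume V = 16.4 × 16.7 × 4.8 = 1314.624 m³.
T = 0.161 V/A = 0.161·1314.624/406.059 = 0.52 s.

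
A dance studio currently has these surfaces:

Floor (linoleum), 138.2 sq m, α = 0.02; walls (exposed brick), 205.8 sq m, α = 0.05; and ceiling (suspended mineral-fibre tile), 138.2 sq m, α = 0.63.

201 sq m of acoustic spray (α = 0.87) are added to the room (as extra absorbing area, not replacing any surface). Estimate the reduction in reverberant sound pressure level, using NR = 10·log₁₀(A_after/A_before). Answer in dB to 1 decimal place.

Equivalent absorption area: A_before = 138.2*0.02 + 205.8*0.05 + 138.2*0.63 = 100.120 sq m.
Treatment contributes 201·0.87 = 174.870 sabins.
New total A_after = 274.990 sabins.
NR = 10·log₁₀(274.990/100.120) = 4.4 dB.

4.4 dB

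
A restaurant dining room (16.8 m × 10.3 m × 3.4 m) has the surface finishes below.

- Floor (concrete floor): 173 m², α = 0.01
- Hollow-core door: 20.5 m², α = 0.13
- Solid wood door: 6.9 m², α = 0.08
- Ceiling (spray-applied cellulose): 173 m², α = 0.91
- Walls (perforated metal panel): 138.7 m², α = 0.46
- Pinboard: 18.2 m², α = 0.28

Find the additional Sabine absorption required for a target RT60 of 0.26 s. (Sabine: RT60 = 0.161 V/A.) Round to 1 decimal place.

133.0 sabins

Equivalent absorption area: A₁ = 173×0.01 + 20.5×0.13 + 6.9×0.08 + 173×0.91 + 138.7×0.46 + 18.2×0.28 = 231.275 m².
Target A₂ = 0.161·588.336/0.26 = 364.316 sabins (V = 588.336 m³).
Shortfall: 364.316 − 231.275 = 133.0 sabins.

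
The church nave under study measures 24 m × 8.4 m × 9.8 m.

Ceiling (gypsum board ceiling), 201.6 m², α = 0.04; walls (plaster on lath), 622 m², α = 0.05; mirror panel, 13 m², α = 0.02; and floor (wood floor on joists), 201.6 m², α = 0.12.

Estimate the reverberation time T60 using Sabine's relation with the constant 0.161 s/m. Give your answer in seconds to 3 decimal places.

5.000 s

Equivalent absorption area: A = 201.6*0.04 + 622*0.05 + 13*0.02 + 201.6*0.12 = 63.616 m².
V = 24·8.4·9.8 = 1975.68 m³.
Sabine: RT60 = 0.161 × 1975.68 / 63.616 = 5.000 s.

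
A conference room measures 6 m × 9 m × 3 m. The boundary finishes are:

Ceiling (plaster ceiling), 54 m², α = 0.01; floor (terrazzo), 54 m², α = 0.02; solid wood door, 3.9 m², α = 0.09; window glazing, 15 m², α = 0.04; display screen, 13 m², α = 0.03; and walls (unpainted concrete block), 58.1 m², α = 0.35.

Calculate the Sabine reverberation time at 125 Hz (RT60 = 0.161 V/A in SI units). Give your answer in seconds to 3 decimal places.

1.120 s

Equivalent absorption area: A = 54×0.01 + 54×0.02 + 3.9×0.09 + 15×0.04 + 13×0.03 + 58.1×0.35 = 23.296 m².
Room volume: 162 m³.
Sabine: RT60 = 0.161 × 162 / 23.296 = 1.120 s.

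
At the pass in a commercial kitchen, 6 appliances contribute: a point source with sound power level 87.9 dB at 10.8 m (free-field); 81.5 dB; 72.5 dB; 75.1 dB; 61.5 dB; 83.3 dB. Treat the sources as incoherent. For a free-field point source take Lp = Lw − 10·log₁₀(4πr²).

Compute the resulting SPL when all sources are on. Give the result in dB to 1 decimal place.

Source at 10.8 m: Lp = 87.9 − 10·log₁₀(4π·10.8²) = 87.9 − 10·log₁₀(1465.741) = 56.2 dB.
Σ 10^(Lᵢ/10) = 4.07e+08.
Back to dB: 10·log₁₀ Σ = 86.1 dB.

86.1 dB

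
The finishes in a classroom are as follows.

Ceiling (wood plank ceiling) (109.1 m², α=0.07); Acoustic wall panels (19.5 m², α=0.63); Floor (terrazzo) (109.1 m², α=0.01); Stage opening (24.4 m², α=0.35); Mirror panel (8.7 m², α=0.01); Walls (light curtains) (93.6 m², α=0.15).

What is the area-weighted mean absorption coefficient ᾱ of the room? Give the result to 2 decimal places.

S = Σ Sᵢ = 109.1 + 19.5 + 109.1 + 24.4 + 8.7 + 93.6 = 364.4 m².
A = 109.1×0.07 + 19.5×0.63 + 109.1×0.01 + 24.4×0.35 + 8.7×0.01 + 93.6×0.15 = 43.680 sabins.
ᾱ = A/S = 0.12.

0.12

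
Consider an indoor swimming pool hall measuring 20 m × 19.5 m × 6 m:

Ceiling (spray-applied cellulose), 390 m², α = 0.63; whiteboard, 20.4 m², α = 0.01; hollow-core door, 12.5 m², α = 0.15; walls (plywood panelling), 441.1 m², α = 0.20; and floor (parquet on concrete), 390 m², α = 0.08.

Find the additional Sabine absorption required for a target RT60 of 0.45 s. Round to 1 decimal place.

Total absorption A₁ = 390×0.63 + 20.4×0.01 + 12.5×0.15 + 441.1×0.20 + 390×0.08
  = 245.700 + 0.204 + 1.875 + 88.220 + 31.200 = 367.199 m² sabins.
V = 2340 m³. Required absorption A₂ = 0.161 × 2340 / 0.45 = 837.200 sabins.
ΔA = A₂ − A₁ = 837.200 − 367.199 = 470.0 sabins.

470.0 sabins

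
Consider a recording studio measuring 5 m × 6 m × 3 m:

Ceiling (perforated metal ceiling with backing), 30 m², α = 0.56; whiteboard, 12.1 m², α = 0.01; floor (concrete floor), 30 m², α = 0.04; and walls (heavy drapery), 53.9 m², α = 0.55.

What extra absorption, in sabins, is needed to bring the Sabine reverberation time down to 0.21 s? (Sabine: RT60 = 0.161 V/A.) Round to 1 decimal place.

21.2 sabins

A₁ = Σ Sᵢαᵢ = 30×0.56 + 12.1×0.01 + 30×0.04 + 53.9×0.55 = 47.766 sabins.
For T = 0.21 s, need A₂ = 0.161·V/T = 0.161·90/0.21 = 69.000 sabins.
Additional absorption ΔA = 69.000 − 47.766 = 21.2 sabins.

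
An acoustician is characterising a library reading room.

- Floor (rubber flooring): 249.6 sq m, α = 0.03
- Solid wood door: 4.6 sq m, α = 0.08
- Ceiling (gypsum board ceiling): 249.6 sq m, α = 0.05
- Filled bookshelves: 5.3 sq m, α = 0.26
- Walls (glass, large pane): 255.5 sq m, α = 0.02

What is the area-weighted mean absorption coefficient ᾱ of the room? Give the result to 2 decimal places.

0.04

S = Σ Sᵢ = 249.6 + 4.6 + 249.6 + 5.3 + 255.5 = 764.6 sq m.
Weighted sum Σ Sα = 26.824.
ᾱ = A/S = 0.04.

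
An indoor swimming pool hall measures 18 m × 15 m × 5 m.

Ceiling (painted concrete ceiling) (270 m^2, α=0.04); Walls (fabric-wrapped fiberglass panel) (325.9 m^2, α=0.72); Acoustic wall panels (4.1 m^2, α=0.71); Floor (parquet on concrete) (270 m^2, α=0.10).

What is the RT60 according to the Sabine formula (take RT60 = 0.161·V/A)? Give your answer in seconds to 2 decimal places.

0.79 s

Equivalent absorption area: A = 270·0.04 + 325.9·0.72 + 4.1·0.71 + 270·0.10 = 275.359 m^2.
Volume V = 18 × 15 × 5 = 1350 m³.
RT60 = 0.161 · V / A = 0.161 × 1350 / 275.359 = 0.79 s.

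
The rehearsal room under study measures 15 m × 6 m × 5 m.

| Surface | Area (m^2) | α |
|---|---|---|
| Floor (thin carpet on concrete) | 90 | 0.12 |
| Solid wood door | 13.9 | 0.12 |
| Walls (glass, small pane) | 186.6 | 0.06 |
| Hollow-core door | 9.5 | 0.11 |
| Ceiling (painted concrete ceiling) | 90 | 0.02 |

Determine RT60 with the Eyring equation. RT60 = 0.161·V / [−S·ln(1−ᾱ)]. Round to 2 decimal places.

Total surface area S = 90 + 13.9 + 186.6 + 9.5 + 90 = 390.0 m^2.
Absorption A = 90×0.12 + 13.9×0.12 + 186.6×0.06 + 9.5×0.11 + 90×0.02 = 26.509 sabins.
ᾱ = 26.509 / 390.0 = 0.0680.
−S·ln(1−ᾱ) = −390.0 × ln(1 − 0.0680) = 27.465.
V = 15 × 6 × 5 = 450 m³.
T = 0.161·V/[−S·ln(1−ᾱ)] = 0.161·450/27.465 = 2.64 s.

2.64 seconds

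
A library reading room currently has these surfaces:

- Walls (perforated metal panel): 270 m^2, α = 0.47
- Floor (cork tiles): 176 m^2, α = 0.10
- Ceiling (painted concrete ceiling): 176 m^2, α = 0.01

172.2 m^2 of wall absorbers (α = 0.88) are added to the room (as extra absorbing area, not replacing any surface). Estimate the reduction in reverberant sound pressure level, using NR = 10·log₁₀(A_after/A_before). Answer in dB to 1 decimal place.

3.1 dB

Total absorption A_before = 270*0.47 + 176*0.10 + 176*0.01
  = 126.900 + 17.600 + 1.760 = 146.260 m^2 sabins.
Treatment contributes 172.2·0.88 = 151.536 sabins.
New total A_after = 297.796 sabins.
NR = 10·log₁₀(297.796/146.260) = 3.1 dB.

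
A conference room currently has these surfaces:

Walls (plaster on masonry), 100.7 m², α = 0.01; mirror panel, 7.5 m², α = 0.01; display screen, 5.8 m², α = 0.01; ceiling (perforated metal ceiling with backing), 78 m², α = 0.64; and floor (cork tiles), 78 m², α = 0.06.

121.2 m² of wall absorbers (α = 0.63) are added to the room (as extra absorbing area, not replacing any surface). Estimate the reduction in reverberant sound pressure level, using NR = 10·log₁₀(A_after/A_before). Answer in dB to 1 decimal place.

A_before = Σ Sᵢαᵢ = 100.7×0.01 + 7.5×0.01 + 5.8×0.01 + 78×0.64 + 78×0.06 = 55.740 sabins.
Added absorption = 121.2 × 0.63 = 76.356 sabins.
New total A_after = 132.096 sabins.
Reduction = 10 log₁₀(A_after/A_before) = 10 log₁₀(2.3699) = 3.7 dB.

3.7 dB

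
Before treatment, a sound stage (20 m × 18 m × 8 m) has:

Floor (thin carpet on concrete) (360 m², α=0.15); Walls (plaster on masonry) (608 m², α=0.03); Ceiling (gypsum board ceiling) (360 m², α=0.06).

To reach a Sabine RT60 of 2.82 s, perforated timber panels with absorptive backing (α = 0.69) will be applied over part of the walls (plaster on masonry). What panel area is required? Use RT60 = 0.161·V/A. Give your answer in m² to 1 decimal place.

106.9

Total absorption A₁ = 360×0.15 + 608×0.03 + 360×0.06
  = 54.000 + 18.240 + 21.600 = 93.840 m² sabins.
V = 2880 m³. Target absorption A₂ = 0.161 × 2880 / 2.82 = 164.426 sabins.
Absorption to add: 164.426 − 93.840 = 70.586 sabins.
Each m² of panel replacing the walls (plaster on masonry) adds (0.69 − 0.03) = 0.66 sabins.
Area = ΔA/Δα = 70.586/0.66 = 106.9 m².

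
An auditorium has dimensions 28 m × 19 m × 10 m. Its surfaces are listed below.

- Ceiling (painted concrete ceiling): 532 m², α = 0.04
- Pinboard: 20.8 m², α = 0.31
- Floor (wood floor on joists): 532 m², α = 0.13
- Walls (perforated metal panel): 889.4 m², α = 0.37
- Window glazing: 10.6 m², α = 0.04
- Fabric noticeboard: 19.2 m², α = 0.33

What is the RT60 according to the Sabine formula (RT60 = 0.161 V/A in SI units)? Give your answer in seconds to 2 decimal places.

1.98 seconds

A = Σ Sᵢαᵢ = 532×0.04 + 20.8×0.31 + 532×0.13 + 889.4×0.37 + 10.6×0.04 + 19.2×0.33 = 432.726 sabins.
Room volume: 5320 m³.
RT60 = 0.161 · V / A = 0.161 × 5320 / 432.726 = 1.98 s.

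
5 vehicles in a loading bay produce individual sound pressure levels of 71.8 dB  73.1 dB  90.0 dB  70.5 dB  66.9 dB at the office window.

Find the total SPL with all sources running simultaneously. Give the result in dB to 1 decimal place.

Sum in the linear (power) domain: Σ 10^(Lᵢ/10) = 10^(71.8/10) + 10^(73.1/10) + 10^(90.0/10) + 10^(70.5/10) + 10^(66.9/10) = 1.052e+09.
L_total = 10·log₁₀(1.052e+09) = 90.2 dB.

90.2 dB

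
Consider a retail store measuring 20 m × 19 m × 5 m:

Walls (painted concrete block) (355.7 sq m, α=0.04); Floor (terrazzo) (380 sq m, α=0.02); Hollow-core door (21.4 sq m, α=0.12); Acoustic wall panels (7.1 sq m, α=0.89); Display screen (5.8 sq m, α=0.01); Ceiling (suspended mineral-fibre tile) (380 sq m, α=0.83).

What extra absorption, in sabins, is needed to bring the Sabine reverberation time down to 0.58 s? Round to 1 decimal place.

181.2 sabins

A₁ = Σ Sᵢαᵢ = 355.7·0.04 + 380·0.02 + 21.4·0.12 + 7.1·0.89 + 5.8·0.01 + 380·0.83 = 346.173 sabins.
V = 1900 m³. Required absorption A₂ = 0.161 × 1900 / 0.58 = 527.414 sabins.
Additional absorption ΔA = 527.414 − 346.173 = 181.2 sabins.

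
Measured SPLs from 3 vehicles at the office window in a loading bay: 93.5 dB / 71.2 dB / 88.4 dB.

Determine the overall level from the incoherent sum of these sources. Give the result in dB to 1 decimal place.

Σ 10^(Lᵢ/10) = 2.944e+09.
Combined level = 10 log₁₀(2.944e+09) = 94.7 dB.

94.7 dB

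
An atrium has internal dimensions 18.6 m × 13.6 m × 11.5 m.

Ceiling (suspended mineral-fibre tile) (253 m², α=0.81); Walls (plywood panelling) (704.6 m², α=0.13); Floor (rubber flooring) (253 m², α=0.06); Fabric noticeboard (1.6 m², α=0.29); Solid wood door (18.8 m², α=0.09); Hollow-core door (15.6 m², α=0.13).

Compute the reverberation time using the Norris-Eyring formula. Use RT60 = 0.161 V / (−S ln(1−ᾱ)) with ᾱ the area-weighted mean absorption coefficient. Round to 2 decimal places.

Total surface area S = 253 + 704.6 + 253 + 1.6 + 18.8 + 15.6 = 1246.6 m².
Absorption A = 253×0.81 + 704.6×0.13 + 253×0.06 + 1.6×0.29 + 18.8×0.09 + 15.6×0.13 = 315.892 sabins.
Mean coefficient ᾱ = A/S = 0.2534.
Eyring denominator: −S ln(1−ᾱ) = 364.289.
V = 18.6 × 13.6 × 11.5 = 2909.04 m³.
RT60 = 0.161 × 2909.04 / 364.289 = 1.29 s.

1.29 seconds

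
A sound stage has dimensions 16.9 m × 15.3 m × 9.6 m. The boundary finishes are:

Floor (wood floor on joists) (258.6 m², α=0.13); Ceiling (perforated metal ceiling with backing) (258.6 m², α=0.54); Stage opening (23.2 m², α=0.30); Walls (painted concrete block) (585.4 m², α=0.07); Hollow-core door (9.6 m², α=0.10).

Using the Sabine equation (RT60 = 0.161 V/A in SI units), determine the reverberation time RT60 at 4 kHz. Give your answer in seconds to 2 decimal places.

Equivalent absorption area: A = 258.6×0.13 + 258.6×0.54 + 23.2×0.30 + 585.4×0.07 + 9.6×0.10 = 222.160 m².
Volume V = 16.9 × 15.3 × 9.6 = 2482.272 m³.
Sabine: RT60 = 0.161 × 2482.272 / 222.160 = 1.80 s.

1.80 sec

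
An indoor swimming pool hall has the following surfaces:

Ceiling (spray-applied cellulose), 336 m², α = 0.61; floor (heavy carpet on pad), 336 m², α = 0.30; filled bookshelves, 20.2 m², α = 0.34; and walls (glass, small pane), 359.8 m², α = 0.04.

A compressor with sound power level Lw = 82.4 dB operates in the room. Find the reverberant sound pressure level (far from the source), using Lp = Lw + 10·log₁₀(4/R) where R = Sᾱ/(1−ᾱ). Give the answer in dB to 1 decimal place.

Σ(Sᵢαᵢ) = 336×0.61 + 336×0.30 + 20.2×0.34 + 359.8×0.04 = 327.020; total area S = 1052.0 m².
ᾱ = 327.020/1052.0 = 0.3109; R = Sᾱ/(1−ᾱ) = 327.020/(1−0.3109) = 474.561 m².
Lp = Lw + 10 log₁₀(4/R) = 82.4 -20.74 = 61.7 dB.

61.7 dB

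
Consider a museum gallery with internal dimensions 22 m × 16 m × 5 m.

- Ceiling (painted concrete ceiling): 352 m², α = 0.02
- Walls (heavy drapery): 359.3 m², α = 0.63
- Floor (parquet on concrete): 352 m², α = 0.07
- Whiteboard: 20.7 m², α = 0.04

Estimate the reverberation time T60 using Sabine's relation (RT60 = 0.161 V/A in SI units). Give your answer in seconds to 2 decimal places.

1.09 s

Total absorption A = 352*0.02 + 359.3*0.63 + 352*0.07 + 20.7*0.04
  = 7.040 + 226.359 + 24.640 + 0.828 = 258.867 m² sabins.
V = 22·16·5 = 1760 m³.
T = 0.161 V/A = 0.161·1760/258.867 = 1.09 s.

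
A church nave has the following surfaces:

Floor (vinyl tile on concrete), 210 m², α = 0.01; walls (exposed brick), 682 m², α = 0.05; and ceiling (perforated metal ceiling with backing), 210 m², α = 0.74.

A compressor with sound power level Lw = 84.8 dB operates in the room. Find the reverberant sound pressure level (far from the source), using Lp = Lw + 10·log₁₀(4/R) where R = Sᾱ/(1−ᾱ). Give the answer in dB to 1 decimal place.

Σ(Sᵢαᵢ) = 210×0.01 + 682×0.05 + 210×0.74 = 191.600; total area S = 1102.0 m².
ᾱ = 191.600/1102.0 = 0.1739; R = Sᾱ/(1−ᾱ) = 191.600/(1−0.1739) = 231.933 m².
Lp = 84.8 + 10·log₁₀(4/231.933) = 84.8 + (-17.63) = 67.2 dB.

67.2 dB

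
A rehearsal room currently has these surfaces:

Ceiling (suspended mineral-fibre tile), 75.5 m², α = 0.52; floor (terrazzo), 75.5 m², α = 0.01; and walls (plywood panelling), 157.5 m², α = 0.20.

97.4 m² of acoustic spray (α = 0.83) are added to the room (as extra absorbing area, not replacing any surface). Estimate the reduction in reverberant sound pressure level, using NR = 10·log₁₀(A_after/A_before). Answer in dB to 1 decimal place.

Summing Sᵢαᵢ: 39.260 + 0.755 + 31.500 → A_before = 71.515 sabins.
Treatment contributes 97.4·0.83 = 80.842 sabins.
A_after = 71.515 + 80.842 = 152.357 sabins.
Reduction = 10 log₁₀(A_after/A_before) = 10 log₁₀(2.1304) = 3.3 dB.

3.3 dB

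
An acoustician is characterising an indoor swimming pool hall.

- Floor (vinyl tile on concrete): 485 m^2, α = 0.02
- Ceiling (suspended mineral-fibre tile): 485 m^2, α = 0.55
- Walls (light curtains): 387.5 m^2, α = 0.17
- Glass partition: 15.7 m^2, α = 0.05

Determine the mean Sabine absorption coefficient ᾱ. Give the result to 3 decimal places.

S = Σ Sᵢ = 485 + 485 + 387.5 + 15.7 = 1373.2 m^2.
Σ(Sᵢαᵢ) = 485×0.02 + 485×0.55 + 387.5×0.17 + 15.7×0.05 = 343.110.
ᾱ = 343.110 / 1373.2 = 0.250.

0.250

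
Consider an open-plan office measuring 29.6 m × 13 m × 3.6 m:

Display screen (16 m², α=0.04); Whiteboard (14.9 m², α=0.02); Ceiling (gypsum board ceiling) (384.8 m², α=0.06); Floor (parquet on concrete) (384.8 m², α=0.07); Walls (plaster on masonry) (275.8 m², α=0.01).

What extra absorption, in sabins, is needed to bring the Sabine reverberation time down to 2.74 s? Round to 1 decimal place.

Equivalent absorption area: A₁ = 16·0.04 + 14.9·0.02 + 384.8·0.06 + 384.8·0.07 + 275.8·0.01 = 53.720 m².
For T = 2.74 s, need A₂ = 0.161·V/T = 0.161·1385.28/2.74 = 81.398 sabins.
ΔA = A₂ − A₁ = 81.398 − 53.720 = 27.7 sabins.

27.7 sabins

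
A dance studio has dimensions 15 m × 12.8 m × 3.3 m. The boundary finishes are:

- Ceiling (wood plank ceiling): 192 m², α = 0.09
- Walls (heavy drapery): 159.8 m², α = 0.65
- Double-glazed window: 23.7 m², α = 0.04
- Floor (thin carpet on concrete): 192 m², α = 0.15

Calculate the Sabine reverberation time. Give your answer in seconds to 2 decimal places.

0.68 s

Summing Sᵢαᵢ: 17.280 + 103.870 + 0.948 + 28.800 → A = 150.898 sabins.
V = 15·12.8·3.3 = 633.6 m³.
T = 0.161 V/A = 0.161·633.6/150.898 = 0.68 s.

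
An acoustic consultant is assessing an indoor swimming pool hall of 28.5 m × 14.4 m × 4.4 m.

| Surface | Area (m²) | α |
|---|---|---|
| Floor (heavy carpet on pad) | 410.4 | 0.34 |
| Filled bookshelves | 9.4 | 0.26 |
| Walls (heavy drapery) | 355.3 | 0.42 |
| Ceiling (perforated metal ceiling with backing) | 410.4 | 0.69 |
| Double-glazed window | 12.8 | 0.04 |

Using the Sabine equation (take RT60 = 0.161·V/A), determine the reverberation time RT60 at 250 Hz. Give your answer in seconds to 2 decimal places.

0.51 s

Total absorption A = 410.4×0.34 + 9.4×0.26 + 355.3×0.42 + 410.4×0.69 + 12.8×0.04
  = 139.536 + 2.444 + 149.226 + 283.176 + 0.512 = 574.894 m² sabins.
Volume V = 28.5 × 14.4 × 4.4 = 1805.76 m³.
RT60 = 0.161 · V / A = 0.161 × 1805.76 / 574.894 = 0.51 s.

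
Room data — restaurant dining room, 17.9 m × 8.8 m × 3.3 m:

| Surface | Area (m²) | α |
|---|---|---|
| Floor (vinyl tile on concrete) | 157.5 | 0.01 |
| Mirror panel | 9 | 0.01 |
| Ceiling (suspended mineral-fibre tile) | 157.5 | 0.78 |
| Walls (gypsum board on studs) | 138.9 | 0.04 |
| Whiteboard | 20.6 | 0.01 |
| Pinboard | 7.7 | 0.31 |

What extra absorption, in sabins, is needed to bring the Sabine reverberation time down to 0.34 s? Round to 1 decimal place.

113.5 sabins

Total absorption A₁ = 157.5×0.01 + 9×0.01 + 157.5×0.78 + 138.9×0.04 + 20.6×0.01 + 7.7×0.31
  = 1.575 + 0.090 + 122.850 + 5.556 + 0.206 + 2.387 = 132.664 m² sabins.
For T = 0.34 s, need A₂ = 0.161·V/T = 0.161·519.816/0.34 = 246.148 sabins.
ΔA = A₂ − A₁ = 246.148 − 132.664 = 113.5 sabins.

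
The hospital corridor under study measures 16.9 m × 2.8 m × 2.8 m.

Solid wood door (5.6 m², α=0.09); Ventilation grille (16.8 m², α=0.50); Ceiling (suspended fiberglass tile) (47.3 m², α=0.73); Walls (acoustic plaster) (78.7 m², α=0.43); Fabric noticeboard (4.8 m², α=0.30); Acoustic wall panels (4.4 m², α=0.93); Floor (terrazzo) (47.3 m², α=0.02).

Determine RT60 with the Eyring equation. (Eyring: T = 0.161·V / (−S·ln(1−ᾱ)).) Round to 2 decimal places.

Total surface area S = 5.6 + 16.8 + 47.3 + 78.7 + 4.8 + 4.4 + 47.3 = 204.9 m².
Σ(Sᵢαᵢ) = 5.6×0.09 + 16.8×0.50 + 47.3×0.73 + 78.7×0.43 + 4.8×0.30 + 4.4×0.93 + 47.3×0.02 = 83.752.
Mean coefficient ᾱ = A/S = 0.4087.
Eyring denominator: −S ln(1−ᾱ) = 107.661.
V = 16.9 × 2.8 × 2.8 = 132.496 m³.
RT60 = 0.161 × 132.496 / 107.661 = 0.20 s.

0.20 s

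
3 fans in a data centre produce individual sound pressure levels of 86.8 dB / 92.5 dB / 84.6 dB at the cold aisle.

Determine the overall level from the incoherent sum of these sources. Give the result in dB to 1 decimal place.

94.1 dB

Sum in the linear (power) domain: Σ 10^(Lᵢ/10) = 10^(86.8/10) + 10^(92.5/10) + 10^(84.6/10) = 2.545e+09.
Combined level = 10 log₁₀(2.545e+09) = 94.1 dB.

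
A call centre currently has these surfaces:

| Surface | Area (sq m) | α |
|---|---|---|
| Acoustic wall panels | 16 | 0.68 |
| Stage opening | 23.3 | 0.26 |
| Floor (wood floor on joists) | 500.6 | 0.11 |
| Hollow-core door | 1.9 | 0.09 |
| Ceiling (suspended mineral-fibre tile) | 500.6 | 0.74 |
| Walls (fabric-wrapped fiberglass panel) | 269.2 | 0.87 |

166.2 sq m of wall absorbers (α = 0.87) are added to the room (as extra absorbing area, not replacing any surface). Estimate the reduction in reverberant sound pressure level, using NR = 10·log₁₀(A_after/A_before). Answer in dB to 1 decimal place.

Total absorption A_before = 16×0.68 + 23.3×0.26 + 500.6×0.11 + 1.9×0.09 + 500.6×0.74 + 269.2×0.87
  = 10.880 + 6.058 + 55.066 + 0.171 + 370.444 + 234.204 = 676.823 sq m sabins.
Treatment contributes 166.2·0.87 = 144.594 sabins.
New total A_after = 821.417 sabins.
NR = 10·log₁₀(821.417/676.823) = 0.8 dB.

0.8 dB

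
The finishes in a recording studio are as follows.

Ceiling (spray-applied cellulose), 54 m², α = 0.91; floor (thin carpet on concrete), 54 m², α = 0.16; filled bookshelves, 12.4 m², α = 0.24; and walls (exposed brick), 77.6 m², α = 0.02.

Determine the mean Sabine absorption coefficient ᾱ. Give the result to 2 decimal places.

S = Σ Sᵢ = 54 + 54 + 12.4 + 77.6 = 198.0 m².
Weighted sum Σ Sα = 62.308.
ᾱ = 62.308 / 198.0 = 0.31.

0.31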